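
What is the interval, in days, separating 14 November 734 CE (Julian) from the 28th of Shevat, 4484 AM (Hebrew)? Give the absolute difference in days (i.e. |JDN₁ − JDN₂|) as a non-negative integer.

First date → JDN 1989469; second date → JDN 1985526.
The interval is |1989469 − 1985526| = 3943 days.

3943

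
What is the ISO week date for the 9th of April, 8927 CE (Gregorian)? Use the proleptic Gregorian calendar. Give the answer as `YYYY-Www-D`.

The weekday is Wednesday (ISO weekday 3).
That Wednesday belongs to ISO week 15 of ISO year 8927.

8927-W15-3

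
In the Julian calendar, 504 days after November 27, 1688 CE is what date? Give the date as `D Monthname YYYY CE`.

The starting date is JDN 2337931; 2337931 + 504 = 2338435.
JDN 2338435 corresponds to 15 April 1690 CE.

15 April 1690 CE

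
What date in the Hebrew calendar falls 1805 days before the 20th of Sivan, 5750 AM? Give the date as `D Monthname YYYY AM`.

JDN of the 20th of Sivan, 5750 AM = 2448056.
2448056 − 1805 = 2446251.
JDN 2446251 in the Hebrew calendar is 15 Tammuz 5745 AM.

15 Tammuz 5745 AM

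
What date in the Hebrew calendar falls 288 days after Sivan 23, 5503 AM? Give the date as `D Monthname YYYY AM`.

16 Nisan 5504 AM

JDN of Sivan 23, 5503 AM = 2357843.
2357843 + 288 = 2358131.
JDN 2358131 in the Hebrew calendar is 16 Nisan 5504 AM.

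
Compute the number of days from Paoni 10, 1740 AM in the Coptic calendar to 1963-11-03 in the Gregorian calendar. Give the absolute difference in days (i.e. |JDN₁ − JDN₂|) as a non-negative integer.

22142

First date → JDN 2460479; second date → JDN 2438337.
The interval is |2460479 − 2438337| = 22142 days.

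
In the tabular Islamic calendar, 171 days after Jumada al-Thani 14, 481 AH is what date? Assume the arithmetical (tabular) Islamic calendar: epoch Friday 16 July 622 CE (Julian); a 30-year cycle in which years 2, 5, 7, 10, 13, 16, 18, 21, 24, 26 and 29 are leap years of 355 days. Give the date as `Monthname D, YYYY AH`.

The starting date is JDN 2118697; 2118697 + 171 = 2118868.
JDN 2118868 corresponds to Dhu al-Hijjah 8, 481 AH.

Dhu al-Hijjah 8, 481 AH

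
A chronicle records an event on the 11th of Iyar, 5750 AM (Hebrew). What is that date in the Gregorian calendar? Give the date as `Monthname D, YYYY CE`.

May 6, 1990 CE

Julian Day Number of the source date = 2448018.
Converting JDN 2448018 to the Gregorian calendar gives 6 May 1990 CE.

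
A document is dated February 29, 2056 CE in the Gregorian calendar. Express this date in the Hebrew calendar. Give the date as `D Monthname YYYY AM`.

Both dates share Julian Day Number 2472058; in the Hebrew calendar that is 12 Adar 5816 AM.

12 Adar 5816 AM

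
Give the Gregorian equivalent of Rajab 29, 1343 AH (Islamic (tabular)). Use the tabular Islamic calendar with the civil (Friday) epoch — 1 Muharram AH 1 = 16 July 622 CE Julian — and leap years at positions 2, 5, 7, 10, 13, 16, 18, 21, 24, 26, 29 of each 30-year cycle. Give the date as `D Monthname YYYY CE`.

23 February 1925 CE

Both dates share Julian Day Number 2424205; in the Gregorian calendar that is 23 February 1925 CE.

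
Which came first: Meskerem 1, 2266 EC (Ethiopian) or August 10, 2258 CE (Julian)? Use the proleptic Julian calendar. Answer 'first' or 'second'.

second

The two dates have Julian Day Numbers 2551512 and 2546014 respectively.
Since 2546014 < 2551512, the second date comes first.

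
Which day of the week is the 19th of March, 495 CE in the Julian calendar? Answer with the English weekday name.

Sunday

Equivalently 20 March 495 Gregorian, JDN 1901934.
1901934 ≡ 6 (mod 7); counting from Monday = 0 gives Sunday.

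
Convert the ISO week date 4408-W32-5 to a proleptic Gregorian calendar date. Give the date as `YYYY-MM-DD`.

4408-08-08

ISO week 1 of 4408 is the week containing the first Thursday of 4408.
Week 32, day 5 (Friday) lands on 4408-08-08.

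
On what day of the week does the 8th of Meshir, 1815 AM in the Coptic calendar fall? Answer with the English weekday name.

In the Gregorian calendar this is 15 February 2099 (JDN 2487750).
2487750 ≡ 6 (mod 7); counting from Monday = 0 gives Sunday.

Sunday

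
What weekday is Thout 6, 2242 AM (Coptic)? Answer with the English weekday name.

Thursday

Equivalently 20 September 2525 Gregorian, JDN 2643560.
Since JDN mod 7 = 3 (0 = Monday), the day is Thursday.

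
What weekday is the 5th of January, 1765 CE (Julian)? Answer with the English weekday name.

This is JDN 2365729 (16 January 1765 Gregorian).
Since JDN mod 7 = 2 (0 = Monday), the day is Wednesday.

Wednesday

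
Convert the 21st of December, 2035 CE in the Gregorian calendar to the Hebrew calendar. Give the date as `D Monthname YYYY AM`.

Both dates share Julian Day Number 2464683; in the Hebrew calendar that is 20 Kislev 5796 AM.

20 Kislev 5796 AM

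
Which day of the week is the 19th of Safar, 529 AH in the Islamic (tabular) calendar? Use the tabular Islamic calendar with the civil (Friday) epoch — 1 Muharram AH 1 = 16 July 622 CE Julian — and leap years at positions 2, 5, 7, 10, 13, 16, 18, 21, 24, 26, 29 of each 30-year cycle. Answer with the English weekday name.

Sunday

Equivalently 16 December 1134 Gregorian, JDN 2135594.
2135594 ≡ 6 (mod 7); counting from Monday = 0 gives Sunday.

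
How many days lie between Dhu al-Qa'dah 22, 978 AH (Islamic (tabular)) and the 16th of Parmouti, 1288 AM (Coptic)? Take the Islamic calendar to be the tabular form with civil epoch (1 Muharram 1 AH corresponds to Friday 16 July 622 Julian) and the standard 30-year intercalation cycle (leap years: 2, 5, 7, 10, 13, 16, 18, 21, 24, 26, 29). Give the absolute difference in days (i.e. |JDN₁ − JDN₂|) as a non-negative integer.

360

First date → JDN 2294972; second date → JDN 2295332.
The interval is |2294972 − 2295332| = 360 days.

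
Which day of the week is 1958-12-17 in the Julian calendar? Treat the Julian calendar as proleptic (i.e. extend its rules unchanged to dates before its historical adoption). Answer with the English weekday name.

Tuesday

This is JDN 2436568 (30 December 1958 Gregorian).
Since JDN mod 7 = 1 (0 = Monday), the day is Tuesday.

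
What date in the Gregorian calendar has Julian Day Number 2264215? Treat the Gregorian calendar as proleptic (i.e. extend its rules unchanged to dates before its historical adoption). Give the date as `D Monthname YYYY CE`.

Counting from JDN 2299161 = 15 Oct 1582 gives an offset of -34946 days.

9 February 1487 CE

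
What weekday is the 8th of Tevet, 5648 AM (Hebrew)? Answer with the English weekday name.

This is JDN 2410629 (23 December 1887 Gregorian).
JDN 2410629 mod 7 = 4, and JDN 0 was a Monday, so this is a Friday.

Friday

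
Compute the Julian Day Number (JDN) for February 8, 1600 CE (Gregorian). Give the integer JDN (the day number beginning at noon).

2305486

JDN 2451545 is 1 January 2000 CE (Gregorian); the target day is −146059 days from there, so JDN = 2305486.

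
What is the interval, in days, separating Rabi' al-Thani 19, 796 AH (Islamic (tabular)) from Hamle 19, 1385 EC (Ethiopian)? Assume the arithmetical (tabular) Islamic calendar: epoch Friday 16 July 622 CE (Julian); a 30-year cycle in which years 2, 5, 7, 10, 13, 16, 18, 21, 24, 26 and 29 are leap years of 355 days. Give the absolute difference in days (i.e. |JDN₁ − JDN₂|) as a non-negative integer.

First date → JDN 2230268; second date → JDN 2230045.
The interval is |2230268 − 2230045| = 223 days.

223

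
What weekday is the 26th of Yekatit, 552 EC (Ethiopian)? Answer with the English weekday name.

In the proleptic Gregorian calendar this is 23 February 560 (JDN 1925649).
JDN 1925649 mod 7 = 5, and JDN 0 was a Monday, so this is a Saturday.

Saturday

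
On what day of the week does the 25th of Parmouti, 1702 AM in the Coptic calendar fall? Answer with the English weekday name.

This is JDN 2446554 (3 May 1986 Gregorian).
2446554 ≡ 5 (mod 7); counting from Monday = 0 gives Saturday.

Saturday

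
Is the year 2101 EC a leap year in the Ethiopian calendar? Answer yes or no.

2101 mod 4 = 1; in the Ethiopian calendar a year is leap when year mod 4 = 3, so it is a common year.

no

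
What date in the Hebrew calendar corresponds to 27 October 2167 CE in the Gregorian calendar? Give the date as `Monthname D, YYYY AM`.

Cheshvan 14, 5928 AM

Both dates share Julian Day Number 2512840; in the Hebrew calendar that is 14 Cheshvan 5928 AM.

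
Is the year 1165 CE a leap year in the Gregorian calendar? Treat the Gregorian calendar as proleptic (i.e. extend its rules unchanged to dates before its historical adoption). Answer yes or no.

1165 is not divisible by 4, so it is a common year.

no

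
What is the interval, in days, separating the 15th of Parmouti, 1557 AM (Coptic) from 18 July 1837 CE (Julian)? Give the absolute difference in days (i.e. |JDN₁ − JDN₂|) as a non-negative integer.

JDN of the first date = 2393583.
JDN of the second date = 2392221.
|2392221 − 2393583| = 1362.

1362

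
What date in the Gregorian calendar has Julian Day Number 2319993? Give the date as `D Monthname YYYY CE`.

Counting from JDN 2299161 = 15 Oct 1582 gives an offset of 20832 days.

28 October 1639 CE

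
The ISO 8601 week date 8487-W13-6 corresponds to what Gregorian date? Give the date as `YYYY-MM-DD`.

ISO week 1 of 8487 is the week containing the first Thursday of 8487.
Week 13, day 6 (Saturday) lands on 8487-03-29.

8487-03-29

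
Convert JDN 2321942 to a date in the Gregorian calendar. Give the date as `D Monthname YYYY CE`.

JDN 2451545 is 1 Jan 2000; 2321942 is −129603 days from there.

27 February 1645 CE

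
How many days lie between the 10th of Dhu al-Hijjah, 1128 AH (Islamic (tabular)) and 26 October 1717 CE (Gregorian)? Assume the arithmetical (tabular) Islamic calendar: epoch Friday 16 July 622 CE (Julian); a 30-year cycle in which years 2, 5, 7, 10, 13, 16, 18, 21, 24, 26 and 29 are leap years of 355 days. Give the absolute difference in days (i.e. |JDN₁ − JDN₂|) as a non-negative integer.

JDN of the first date = 2348145.
JDN of the second date = 2348480.
|2348480 − 2348145| = 335.

335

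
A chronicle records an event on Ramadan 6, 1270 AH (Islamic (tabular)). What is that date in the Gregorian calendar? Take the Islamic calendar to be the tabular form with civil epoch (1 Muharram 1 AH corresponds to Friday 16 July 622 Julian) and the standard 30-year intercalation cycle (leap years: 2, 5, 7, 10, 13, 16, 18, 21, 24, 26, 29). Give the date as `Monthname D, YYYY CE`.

Julian Day Number of the source date = 2398372.
Converting JDN 2398372 to the Gregorian calendar gives 2 June 1854 CE.

June 2, 1854 CE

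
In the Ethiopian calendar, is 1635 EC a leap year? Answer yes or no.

1635 mod 4 = 3; in the Ethiopian calendar a year is leap when year mod 4 = 3, so it is a leap year.

yes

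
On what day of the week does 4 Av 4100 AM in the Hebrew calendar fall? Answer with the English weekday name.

Monday

Equivalently 15 July 340 Gregorian, JDN 1845438.
1845438 ≡ 0 (mod 7); counting from Monday = 0 gives Monday.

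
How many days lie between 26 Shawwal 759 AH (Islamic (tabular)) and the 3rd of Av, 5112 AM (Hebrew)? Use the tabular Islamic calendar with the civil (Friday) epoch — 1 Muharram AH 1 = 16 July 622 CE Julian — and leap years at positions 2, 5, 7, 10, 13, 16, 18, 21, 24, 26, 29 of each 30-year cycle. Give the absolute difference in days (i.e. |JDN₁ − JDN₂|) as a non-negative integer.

2269

JDN of the first date = 2217341.
JDN of the second date = 2215072.
|2215072 − 2217341| = 2269.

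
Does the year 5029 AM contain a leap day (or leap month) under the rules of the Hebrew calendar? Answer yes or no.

no

Hebrew year 5029 is year 13 of its 19-year Metonic cycle; leap years are at positions 3, 6, 8, 11, 14, 17, 19, so it is a common year (12 months).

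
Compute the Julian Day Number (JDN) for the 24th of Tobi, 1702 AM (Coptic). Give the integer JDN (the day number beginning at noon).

In the Gregorian calendar the same day is 1 February 1986.
JDN 2299161 is 15 October 1582 CE (Gregorian); the target day is +147302 days from there, so JDN = 2446463.

2446463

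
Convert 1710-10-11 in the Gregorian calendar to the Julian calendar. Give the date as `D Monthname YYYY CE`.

30 September 1710 CE

At this point the Julian calendar is 11 days behind the Gregorian.
11 October 1710 Gregorian − 11 days → 30 September 1710 Julian.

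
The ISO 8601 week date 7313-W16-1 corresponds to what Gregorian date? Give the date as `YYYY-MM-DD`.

ISO week 1 of 7313 is the week containing the first Thursday of 7313.
Week 16, day 1 (Monday) lands on 7313-04-17.

7313-04-17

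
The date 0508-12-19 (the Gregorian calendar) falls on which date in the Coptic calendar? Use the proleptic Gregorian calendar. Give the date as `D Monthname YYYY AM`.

Both dates share Julian Day Number 1906956; in the Coptic calendar that is 21 Koiak 225 AM.

21 Koiak 225 AM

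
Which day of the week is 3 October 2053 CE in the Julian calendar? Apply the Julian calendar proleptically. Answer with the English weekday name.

Thursday

Equivalently 16 October 2053 Gregorian, JDN 2471192.
JDN 2471192 mod 7 = 3, and JDN 0 was a Monday, so this is a Thursday.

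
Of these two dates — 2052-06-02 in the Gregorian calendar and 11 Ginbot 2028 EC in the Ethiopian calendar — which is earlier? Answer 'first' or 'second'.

second

Converting both to JDN: 2470691 vs 2464833; the smaller is the second.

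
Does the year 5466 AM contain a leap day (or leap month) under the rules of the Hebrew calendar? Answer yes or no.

Hebrew year 5466 is year 13 of its 19-year Metonic cycle; leap years are at positions 3, 6, 8, 11, 14, 17, 19, so it is a common year (12 months).

no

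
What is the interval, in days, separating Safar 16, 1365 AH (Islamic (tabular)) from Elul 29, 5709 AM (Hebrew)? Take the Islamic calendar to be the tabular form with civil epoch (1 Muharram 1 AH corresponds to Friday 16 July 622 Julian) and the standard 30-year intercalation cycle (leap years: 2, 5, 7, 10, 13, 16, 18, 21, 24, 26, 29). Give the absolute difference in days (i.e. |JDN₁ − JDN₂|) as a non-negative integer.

1342

First date → JDN 2431841; second date → JDN 2433183.
The interval is |2431841 − 2433183| = 1342 days.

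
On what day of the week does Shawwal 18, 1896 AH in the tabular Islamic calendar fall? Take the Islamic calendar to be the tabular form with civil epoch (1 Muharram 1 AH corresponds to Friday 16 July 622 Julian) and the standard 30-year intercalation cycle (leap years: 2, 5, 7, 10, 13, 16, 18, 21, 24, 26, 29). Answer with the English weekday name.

Tuesday

This is JDN 2620248 (22 November 2461 Gregorian).
2620248 ≡ 1 (mod 7); counting from Monday = 0 gives Tuesday.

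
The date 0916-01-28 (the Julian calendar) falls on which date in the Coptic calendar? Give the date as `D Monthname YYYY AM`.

Julian Day Number of the source date = 2055654.
Converting JDN 2055654 to the Coptic calendar gives 2 Meshir 632 AM.

2 Meshir 632 AM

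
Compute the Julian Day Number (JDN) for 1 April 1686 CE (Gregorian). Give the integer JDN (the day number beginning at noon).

JDN 2451545 is 1 January 2000 CE (Gregorian); the target day is −114595 days from there, so JDN = 2336950.

2336950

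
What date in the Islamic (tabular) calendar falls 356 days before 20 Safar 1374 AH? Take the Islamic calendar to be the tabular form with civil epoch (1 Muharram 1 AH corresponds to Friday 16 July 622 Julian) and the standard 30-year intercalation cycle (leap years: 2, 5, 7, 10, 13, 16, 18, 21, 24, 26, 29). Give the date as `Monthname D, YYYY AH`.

Safar 18, 1373 AH

The starting date is JDN 2435034; 2435034 − 356 = 2434678.
JDN 2434678 corresponds to Safar 18, 1373 AH.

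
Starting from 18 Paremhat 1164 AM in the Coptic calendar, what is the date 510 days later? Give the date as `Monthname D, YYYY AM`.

Counting 510 days forward from JDN 2250013 reaches JDN 2250523, which is Mesori 13, 1165 AM.

Mesori 13, 1165 AM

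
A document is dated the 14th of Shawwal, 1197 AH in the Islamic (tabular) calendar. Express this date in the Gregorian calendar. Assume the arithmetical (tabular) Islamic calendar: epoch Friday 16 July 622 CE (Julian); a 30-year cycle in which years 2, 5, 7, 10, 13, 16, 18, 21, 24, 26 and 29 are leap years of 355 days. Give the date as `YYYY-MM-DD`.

Julian Day Number of the source date = 2372542.
Converting JDN 2372542 to the Gregorian calendar gives 12 September 1783 CE.

1783-09-12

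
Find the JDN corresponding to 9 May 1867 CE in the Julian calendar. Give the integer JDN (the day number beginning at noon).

In the Gregorian calendar the same day is 21 May 1867.
JDN 2400001 is 17 November 1858 CE (Gregorian), MJD 0; the target day is +3107 days from there, so JDN = 2403108.

2403108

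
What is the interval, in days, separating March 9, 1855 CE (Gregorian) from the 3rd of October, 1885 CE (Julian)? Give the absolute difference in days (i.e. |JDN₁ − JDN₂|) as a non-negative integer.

11178

JDN of the first date = 2398652.
JDN of the second date = 2409830.
|2409830 − 2398652| = 11178.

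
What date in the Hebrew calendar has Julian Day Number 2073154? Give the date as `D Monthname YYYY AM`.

8 Tevet 4724 AM

The proleptic Gregorian equivalent of JDN 2073154 is 1 January 964.
In the Hebrew calendar that day is 8 Tevet 4724 AM.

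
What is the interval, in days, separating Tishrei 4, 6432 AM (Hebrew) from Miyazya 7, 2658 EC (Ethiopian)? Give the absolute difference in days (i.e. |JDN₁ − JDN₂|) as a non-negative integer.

JDN of the first date = 2696894.
JDN of the second date = 2694906.
|2694906 − 2696894| = 1988.

1988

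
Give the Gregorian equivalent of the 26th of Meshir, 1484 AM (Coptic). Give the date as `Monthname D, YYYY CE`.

March 3, 1768 CE

Julian Day Number of the source date = 2366871.
Converting JDN 2366871 to the Gregorian calendar gives 3 March 1768 CE.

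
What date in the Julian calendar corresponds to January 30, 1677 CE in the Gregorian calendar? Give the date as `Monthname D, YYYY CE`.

The Julian–Gregorian offset here is 10 days (Julian trailing).
30 January 1677 Gregorian − 10 days → 20 January 1677 Julian.

January 20, 1677 CE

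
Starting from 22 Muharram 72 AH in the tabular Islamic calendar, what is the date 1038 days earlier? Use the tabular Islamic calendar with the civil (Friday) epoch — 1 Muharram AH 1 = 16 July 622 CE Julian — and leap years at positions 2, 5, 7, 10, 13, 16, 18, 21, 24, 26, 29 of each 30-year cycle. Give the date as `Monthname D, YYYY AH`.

Safar 17, 69 AH

Counting 1038 days back from JDN 1973621 reaches JDN 1972583, which is Safar 17, 69 AH.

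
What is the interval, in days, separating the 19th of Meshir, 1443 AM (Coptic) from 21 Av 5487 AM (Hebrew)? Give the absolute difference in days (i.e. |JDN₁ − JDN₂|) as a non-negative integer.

First date → JDN 2351888; second date → JDN 2352053.
The interval is |2351888 − 2352053| = 165 days.

165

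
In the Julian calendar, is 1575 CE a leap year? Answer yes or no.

1575 mod 4 = 3, so it is a common year in the Julian calendar.

no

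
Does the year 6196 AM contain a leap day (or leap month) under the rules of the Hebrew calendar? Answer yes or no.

no

Hebrew year 6196 is year 2 of its 19-year Metonic cycle; leap years are at positions 3, 6, 8, 11, 14, 17, 19, so it is a common year (12 months).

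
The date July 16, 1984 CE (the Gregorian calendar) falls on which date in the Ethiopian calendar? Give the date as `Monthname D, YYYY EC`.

Hamle 9, 1976 EC

Both dates share Julian Day Number 2445898; in the Ethiopian calendar that is 9 Hamle 1976 EC.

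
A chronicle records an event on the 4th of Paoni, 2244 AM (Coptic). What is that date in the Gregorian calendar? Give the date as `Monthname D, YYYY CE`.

Julian Day Number of the source date = 2644559.
Converting JDN 2644559 to the Gregorian calendar gives 15 June 2528 CE.

June 15, 2528 CE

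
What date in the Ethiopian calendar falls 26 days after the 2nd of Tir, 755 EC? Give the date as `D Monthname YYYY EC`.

28 Tir 755 EC

The starting date is JDN 1999740; 1999740 + 26 = 1999766.
JDN 1999766 corresponds to 28 Tir 755 EC.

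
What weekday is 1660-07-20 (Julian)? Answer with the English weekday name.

Friday

This is JDN 2327574 (30 July 1660 Gregorian).
2327574 ≡ 4 (mod 7); counting from Monday = 0 gives Friday.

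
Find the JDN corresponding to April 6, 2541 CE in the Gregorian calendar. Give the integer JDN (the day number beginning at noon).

JDN 2451545 is 1 January 2000 CE (Gregorian); the target day is +197692 days from there, so JDN = 2649237.

2649237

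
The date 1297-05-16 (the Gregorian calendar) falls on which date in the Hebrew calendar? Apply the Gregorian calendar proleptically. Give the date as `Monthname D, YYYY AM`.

Julian Day Number of the source date = 2194916.
Converting JDN 2194916 to the Hebrew calendar gives 15 Iyar 5057 AM.

Iyar 15, 5057 AM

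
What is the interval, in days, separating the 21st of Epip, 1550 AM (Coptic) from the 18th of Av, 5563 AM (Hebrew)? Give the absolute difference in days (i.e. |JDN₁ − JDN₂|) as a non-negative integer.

JDN of the first date = 2391122.
JDN of the second date = 2379809.
|2379809 − 2391122| = 11313.

11313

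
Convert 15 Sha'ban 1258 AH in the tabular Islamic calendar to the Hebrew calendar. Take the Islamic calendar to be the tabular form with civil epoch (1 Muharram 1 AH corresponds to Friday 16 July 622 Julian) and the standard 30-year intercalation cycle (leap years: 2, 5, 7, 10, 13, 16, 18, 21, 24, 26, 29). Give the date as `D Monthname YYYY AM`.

Julian Day Number of the source date = 2394100.
Converting JDN 2394100 to the Hebrew calendar gives 17 Tishrei 5603 AM.

17 Tishrei 5603 AM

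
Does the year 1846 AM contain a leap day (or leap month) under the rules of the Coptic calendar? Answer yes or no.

1846 mod 4 = 2; in the Coptic calendar a year is leap when year mod 4 = 3, so it is a common year.

no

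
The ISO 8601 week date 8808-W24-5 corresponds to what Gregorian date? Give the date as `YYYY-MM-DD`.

ISO week 1 of 8808 is the week containing the first Thursday of 8808.
Week 24, day 5 (Friday) lands on 8808-06-13.

8808-06-13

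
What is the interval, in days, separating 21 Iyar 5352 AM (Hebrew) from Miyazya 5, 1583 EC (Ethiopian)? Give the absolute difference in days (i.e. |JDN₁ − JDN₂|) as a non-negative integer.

JDN of the first date = 2302649.
JDN of the second date = 2302260.
|2302260 − 2302649| = 389.

389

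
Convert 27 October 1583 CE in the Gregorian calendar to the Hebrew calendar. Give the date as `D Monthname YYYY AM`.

Both dates share Julian Day Number 2299538; in the Hebrew calendar that is 11 Cheshvan 5344 AM.

11 Cheshvan 5344 AM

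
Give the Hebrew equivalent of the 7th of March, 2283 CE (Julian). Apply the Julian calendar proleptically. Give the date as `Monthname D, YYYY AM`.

Both dates share Julian Day Number 2554989; in the Hebrew calendar that is 21 Adar 6043 AM.

Adar 21, 6043 AM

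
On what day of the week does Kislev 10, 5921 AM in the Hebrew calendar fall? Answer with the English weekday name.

This is JDN 2510327 (9 December 2160 Gregorian).
Since JDN mod 7 = 1 (0 = Monday), the day is Tuesday.

Tuesday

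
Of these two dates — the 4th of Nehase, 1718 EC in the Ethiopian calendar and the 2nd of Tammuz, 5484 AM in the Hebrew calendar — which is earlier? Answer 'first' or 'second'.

First date → JDN 2351688; second date → JDN 2350912.
JDN 2350912 < JDN 2351688, so the second date is earlier.

second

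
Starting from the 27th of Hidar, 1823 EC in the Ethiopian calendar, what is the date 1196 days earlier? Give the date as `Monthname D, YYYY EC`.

The starting date is JDN 2389792; 2389792 − 1196 = 2388596.
JDN 2388596 corresponds to Nehase 22, 1819 EC.

Nehase 22, 1819 EC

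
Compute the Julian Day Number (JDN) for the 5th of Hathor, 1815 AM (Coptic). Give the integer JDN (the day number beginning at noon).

2487657

In the Gregorian calendar the same day is 14 November 2098.
JDN 2299161 is 15 October 1582 CE (Gregorian); the target day is +188496 days from there, so JDN = 2487657.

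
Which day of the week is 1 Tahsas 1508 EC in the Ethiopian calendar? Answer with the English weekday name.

Equivalently 8 December 1515 Gregorian, JDN 2274743.
Since JDN mod 7 = 2 (0 = Monday), the day is Wednesday.

Wednesday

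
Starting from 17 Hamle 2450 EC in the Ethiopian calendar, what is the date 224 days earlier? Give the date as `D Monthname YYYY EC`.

3 Tahsas 2450 EC

The starting date is JDN 2619034; 2619034 − 224 = 2618810.
JDN 2618810 corresponds to 3 Tahsas 2450 EC.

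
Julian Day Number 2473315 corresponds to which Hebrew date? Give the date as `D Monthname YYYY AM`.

30 Av 5819 AM

JDN 2473315 is 9 August 2059 in the Gregorian calendar.
In the Hebrew calendar that day is 30 Av 5819 AM.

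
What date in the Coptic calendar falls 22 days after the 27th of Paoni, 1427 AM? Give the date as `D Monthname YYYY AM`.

JDN of the 27th of Paoni, 1427 AM = 2346172.
2346172 + 22 = 2346194.
JDN 2346194 in the Coptic calendar is 19 Epip 1427 AM.

19 Epip 1427 AM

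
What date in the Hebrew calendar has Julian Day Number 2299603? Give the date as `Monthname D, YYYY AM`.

Tevet 16, 5344 AM

JDN 2299603 is 31 December 1583 in the Gregorian calendar.
In the Hebrew calendar that day is Tevet 16, 5344 AM.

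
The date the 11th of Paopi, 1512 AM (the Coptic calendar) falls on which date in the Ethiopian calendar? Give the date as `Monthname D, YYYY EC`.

Both dates share Julian Day Number 2376963; in the Ethiopian calendar that is 11 Tikimt 1788 EC.

Tikimt 11, 1788 EC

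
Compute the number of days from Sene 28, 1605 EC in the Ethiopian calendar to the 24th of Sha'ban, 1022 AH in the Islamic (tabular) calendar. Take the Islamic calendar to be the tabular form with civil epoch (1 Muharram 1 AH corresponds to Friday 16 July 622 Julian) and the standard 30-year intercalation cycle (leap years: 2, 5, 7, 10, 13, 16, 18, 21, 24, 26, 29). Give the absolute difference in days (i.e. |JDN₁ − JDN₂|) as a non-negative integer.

99

First date → JDN 2310379; second date → JDN 2310478.
The interval is |2310379 − 2310478| = 99 days.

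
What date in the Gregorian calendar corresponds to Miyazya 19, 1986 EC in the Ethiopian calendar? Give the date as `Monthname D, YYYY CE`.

Julian Day Number of the source date = 2449470.
Converting JDN 2449470 to the Gregorian calendar gives 27 April 1994 CE.

April 27, 1994 CE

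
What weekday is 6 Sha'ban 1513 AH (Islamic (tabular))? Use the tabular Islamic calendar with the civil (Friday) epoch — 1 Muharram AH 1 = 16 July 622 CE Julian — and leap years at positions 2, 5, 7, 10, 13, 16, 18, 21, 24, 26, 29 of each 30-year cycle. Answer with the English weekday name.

Monday

Equivalently 6 February 2090 Gregorian, JDN 2484454.
2484454 ≡ 0 (mod 7); counting from Monday = 0 gives Monday.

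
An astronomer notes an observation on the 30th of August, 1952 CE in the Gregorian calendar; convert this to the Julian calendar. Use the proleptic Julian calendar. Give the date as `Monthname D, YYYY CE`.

August 17, 1952 CE

The Julian–Gregorian offset here is 13 days (Julian trailing).
30 August 1952 Gregorian − 13 days → 17 August 1952 Julian.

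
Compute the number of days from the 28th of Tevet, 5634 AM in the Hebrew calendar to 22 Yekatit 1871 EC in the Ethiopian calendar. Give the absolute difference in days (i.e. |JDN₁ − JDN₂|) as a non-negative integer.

First date → JDN 2405541; second date → JDN 2407409.
The interval is |2405541 − 2407409| = 1868 days.

1868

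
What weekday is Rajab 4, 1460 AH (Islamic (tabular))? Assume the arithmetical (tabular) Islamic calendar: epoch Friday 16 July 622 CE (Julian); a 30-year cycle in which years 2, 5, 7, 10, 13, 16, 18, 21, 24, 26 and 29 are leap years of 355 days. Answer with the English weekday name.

Thursday

In the Gregorian calendar this is 5 August 2038 (JDN 2465641).
JDN 2465641 mod 7 = 3, and JDN 0 was a Monday, so this is a Thursday.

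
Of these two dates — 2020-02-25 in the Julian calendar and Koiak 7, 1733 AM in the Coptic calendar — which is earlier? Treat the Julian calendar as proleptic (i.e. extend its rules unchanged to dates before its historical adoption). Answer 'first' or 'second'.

The two dates have Julian Day Numbers 2458918 and 2457739 respectively.
Since 2457739 < 2458918, the second date comes first.

second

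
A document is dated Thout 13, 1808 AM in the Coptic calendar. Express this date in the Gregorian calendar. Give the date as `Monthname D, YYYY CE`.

Both dates share Julian Day Number 2485049; in the Gregorian calendar that is 24 September 2091 CE.

September 24, 2091 CE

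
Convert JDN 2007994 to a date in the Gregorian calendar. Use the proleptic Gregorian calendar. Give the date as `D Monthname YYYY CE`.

Counting from JDN 2299161 = 15 Oct 1582 gives an offset of -291167 days.

7 August 785 CE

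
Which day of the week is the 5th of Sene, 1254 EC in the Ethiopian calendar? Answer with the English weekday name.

Equivalently 6 June 1262 Gregorian, JDN 2182153.
Since JDN mod 7 = 1 (0 = Monday), the day is Tuesday.

Tuesday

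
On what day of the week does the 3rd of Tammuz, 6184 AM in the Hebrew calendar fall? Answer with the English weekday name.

Sunday

In the Gregorian calendar this is 30 June 2424 (JDN 2606589).
2606589 ≡ 6 (mod 7); counting from Monday = 0 gives Sunday.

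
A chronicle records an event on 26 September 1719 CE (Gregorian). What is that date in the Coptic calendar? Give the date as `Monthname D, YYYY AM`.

Both dates share Julian Day Number 2349180; in the Coptic calendar that is 17 Thout 1436 AM.

Thout 17, 1436 AM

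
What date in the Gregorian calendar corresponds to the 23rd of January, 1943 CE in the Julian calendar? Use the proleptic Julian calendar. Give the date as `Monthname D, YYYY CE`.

February 5, 1943 CE

The Julian–Gregorian offset here is 13 days (Julian trailing).
23 January 1943 Julian + 13 days → 5 February 1943 Gregorian.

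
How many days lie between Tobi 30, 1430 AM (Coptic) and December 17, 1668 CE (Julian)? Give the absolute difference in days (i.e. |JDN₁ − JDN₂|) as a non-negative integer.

16475

JDN of the first date = 2347121.
JDN of the second date = 2330646.
|2330646 − 2347121| = 16475.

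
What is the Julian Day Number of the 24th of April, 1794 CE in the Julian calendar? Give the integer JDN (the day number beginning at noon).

2376430

Equivalently 5 May 1794 (Gregorian).
JDN 2400001 is 17 November 1858 CE (Gregorian), MJD 0; the target day is −23571 days from there, so JDN = 2376430.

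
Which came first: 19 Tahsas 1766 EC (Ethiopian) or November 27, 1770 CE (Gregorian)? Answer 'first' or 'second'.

second

The two dates have Julian Day Numbers 2368995 and 2367870 respectively.
Since 2367870 < 2368995, the second date comes first.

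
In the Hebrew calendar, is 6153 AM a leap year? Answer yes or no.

Hebrew year 6153 is year 16 of its 19-year Metonic cycle; leap years are at positions 3, 6, 8, 11, 14, 17, 19, so it is a common year (12 months).

no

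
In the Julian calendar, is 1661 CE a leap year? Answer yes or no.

no

1661 mod 4 = 1, so it is a common year in the Julian calendar.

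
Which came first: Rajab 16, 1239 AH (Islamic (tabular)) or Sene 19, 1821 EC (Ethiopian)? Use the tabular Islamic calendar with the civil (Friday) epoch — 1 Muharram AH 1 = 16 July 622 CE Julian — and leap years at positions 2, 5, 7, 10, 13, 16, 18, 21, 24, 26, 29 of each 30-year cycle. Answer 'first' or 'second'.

first

Converting both to JDN: 2387338 vs 2389264; the smaller is the first.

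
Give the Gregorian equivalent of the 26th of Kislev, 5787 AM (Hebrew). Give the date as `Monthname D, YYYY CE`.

December 6, 2026 CE

Both dates share Julian Day Number 2461381; in the Gregorian calendar that is 6 December 2026 CE.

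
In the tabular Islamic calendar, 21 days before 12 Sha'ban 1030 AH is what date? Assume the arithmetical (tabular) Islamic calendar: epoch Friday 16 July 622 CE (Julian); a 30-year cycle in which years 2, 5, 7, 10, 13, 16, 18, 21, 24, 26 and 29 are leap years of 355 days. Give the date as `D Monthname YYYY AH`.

JDN of 12 Sha'ban 1030 AH = 2313301.
2313301 − 21 = 2313280.
JDN 2313280 in the tabular Islamic calendar is 21 Rajab 1030 AH.

21 Rajab 1030 AH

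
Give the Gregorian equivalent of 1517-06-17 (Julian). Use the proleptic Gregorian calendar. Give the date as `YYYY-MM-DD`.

1517-06-27

The Julian–Gregorian offset here is 10 days (Julian trailing).
17 June 1517 Julian + 10 days → 27 June 1517 Gregorian.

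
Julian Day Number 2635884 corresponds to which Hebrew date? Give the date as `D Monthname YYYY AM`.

The Gregorian equivalent of JDN 2635884 is 14 September 2504.
In the Hebrew calendar that day is 4 Tishrei 6265 AM.

4 Tishrei 6265 AM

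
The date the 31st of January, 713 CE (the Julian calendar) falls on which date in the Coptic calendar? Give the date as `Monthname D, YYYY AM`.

Meshir 6, 429 AM

The source date corresponds to 4 February 713 in the proleptic Gregorian calendar (JDN 1981512).
That day falls on 6 Meshir 429 AM in the Coptic calendar.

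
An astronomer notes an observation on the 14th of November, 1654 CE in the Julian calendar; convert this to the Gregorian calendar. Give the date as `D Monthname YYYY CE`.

24 November 1654 CE

For dates in this range the Gregorian date is 10 days ahead of the Julian.
14 November 1654 Julian + 10 days → 24 November 1654 Gregorian.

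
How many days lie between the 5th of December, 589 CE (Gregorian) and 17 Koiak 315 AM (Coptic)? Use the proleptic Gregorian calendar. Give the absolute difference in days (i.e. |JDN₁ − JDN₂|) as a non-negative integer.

First date → JDN 1936527; second date → JDN 1939824.
The interval is |1936527 − 1939824| = 3297 days.

3297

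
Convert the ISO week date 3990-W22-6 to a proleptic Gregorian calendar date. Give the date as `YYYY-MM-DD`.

ISO week 1 of 3990 is the week containing the first Thursday of 3990.
Week 22, day 6 (Saturday) lands on 3990-06-02.

3990-06-02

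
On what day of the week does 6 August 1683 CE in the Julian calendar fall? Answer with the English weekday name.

Monday

In the Gregorian calendar this is 16 August 1683 (JDN 2335991).
Since JDN mod 7 = 0 (0 = Monday), the day is Monday.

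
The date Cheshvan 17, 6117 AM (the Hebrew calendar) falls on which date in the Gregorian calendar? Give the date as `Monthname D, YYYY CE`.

Julian Day Number of the source date = 2581887.
Converting JDN 2581887 to the Gregorian calendar gives 12 November 2356 CE.

November 12, 2356 CE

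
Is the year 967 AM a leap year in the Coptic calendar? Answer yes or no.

yes

967 mod 4 = 3; in the Coptic calendar a year is leap when year mod 4 = 3, so it is a leap year.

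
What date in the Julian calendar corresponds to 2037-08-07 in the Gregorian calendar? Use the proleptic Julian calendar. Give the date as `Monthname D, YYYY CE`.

July 25, 2037 CE

At this point the Julian calendar is 13 days behind the Gregorian.
7 August 2037 Gregorian − 13 days → 25 July 2037 Julian.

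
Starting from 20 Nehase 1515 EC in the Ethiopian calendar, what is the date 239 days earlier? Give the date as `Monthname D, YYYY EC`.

Counting 239 days back from JDN 2277558 reaches JDN 2277319, which is Tahsas 21, 1515 EC.

Tahsas 21, 1515 EC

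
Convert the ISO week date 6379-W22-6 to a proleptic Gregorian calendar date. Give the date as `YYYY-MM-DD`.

6379-06-02

ISO week 1 of 6379 is the week containing the first Thursday of 6379.
Week 22, day 6 (Saturday) lands on 6379-06-02.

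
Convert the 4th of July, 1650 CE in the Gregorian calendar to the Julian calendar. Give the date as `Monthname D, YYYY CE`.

June 24, 1650 CE

At this point the Julian calendar is 10 days behind the Gregorian.
4 July 1650 Gregorian − 10 days → 24 June 1650 Julian.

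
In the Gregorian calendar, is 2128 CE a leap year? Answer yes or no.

yes

2128 is divisible by 4 and not by 100, so it is a leap year.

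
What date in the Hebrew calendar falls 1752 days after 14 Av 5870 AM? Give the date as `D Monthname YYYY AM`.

The starting date is JDN 2491933; 2491933 + 1752 = 2493685.
JDN 2493685 corresponds to 24 Iyar 5875 AM.

24 Iyar 5875 AM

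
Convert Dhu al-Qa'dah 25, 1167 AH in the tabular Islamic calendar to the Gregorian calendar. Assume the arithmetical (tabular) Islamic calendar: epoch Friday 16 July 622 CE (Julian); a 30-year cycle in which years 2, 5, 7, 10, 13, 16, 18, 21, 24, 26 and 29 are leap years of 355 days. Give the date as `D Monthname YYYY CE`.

13 September 1754 CE

Both dates share Julian Day Number 2361951; in the Gregorian calendar that is 13 September 1754 CE.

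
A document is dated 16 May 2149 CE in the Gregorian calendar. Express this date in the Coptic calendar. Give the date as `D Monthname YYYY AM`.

Julian Day Number of the source date = 2506102.
Converting JDN 2506102 to the Coptic calendar gives 7 Pashons 1865 AM.

7 Pashons 1865 AM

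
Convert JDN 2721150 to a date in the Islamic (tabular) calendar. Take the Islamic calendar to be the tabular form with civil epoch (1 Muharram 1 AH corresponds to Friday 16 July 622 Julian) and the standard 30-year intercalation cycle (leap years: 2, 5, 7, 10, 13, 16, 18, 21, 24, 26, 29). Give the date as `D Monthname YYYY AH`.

15 Rajab 2181 AH

The Gregorian equivalent of JDN 2721150 is 26 February 2738.
In the tabular Islamic calendar that day is 15 Rajab 2181 AH.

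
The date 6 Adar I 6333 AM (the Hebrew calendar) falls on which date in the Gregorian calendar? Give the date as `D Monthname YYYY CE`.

9 February 2573 CE

Both dates share Julian Day Number 2660869; in the Gregorian calendar that is 9 February 2573 CE.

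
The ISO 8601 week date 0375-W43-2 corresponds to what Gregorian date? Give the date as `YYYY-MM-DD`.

ISO week 1 of 375 is the week containing the first Thursday of 375.
Week 43, day 2 (Tuesday) lands on 0375-10-21.

0375-10-21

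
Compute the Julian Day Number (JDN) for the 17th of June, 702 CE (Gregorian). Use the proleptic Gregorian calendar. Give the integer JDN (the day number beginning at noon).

1977627

JDN 2451545 is 1 January 2000 CE (Gregorian); the target day is −473918 days from there, so JDN = 1977627.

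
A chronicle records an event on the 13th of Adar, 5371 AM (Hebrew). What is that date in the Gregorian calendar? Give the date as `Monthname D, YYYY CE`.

February 26, 1611 CE

Both dates share Julian Day Number 2309522; in the Gregorian calendar that is 26 February 1611 CE.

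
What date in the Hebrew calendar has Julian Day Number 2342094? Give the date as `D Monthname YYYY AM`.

13 Iyar 5460 AM

The Gregorian equivalent of JDN 2342094 is 2 May 1700.
In the Hebrew calendar that day is 13 Iyar 5460 AM.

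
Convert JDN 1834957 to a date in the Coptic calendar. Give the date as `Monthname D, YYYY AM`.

Hathor 6, 28 AM

JDN 1834957 is 4 November 311 in the proleptic Gregorian calendar.
In the Coptic calendar that day is Hathor 6, 28 AM.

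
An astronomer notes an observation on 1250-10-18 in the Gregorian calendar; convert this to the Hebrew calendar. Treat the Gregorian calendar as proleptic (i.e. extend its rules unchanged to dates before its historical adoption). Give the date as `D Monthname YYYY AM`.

Both dates share Julian Day Number 2177904; in the Hebrew calendar that is 14 Cheshvan 5011 AM.

14 Cheshvan 5011 AM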